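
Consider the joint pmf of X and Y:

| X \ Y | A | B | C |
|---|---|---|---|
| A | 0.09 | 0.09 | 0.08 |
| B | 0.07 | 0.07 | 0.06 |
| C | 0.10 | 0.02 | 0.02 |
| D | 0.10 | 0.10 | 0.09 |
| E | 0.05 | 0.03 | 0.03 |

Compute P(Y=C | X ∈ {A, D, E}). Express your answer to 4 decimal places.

0.3030

P(X=A) = 0.09 + 0.09 + 0.08 = 0.26.
P(X=D) = 0.10 + 0.10 + 0.09 = 0.29.
P(X=E) = 0.05 + 0.03 + 0.03 = 0.11.
P(X ∈ {A, D, E}) = 0.26 + 0.29 + 0.11 = 0.66; P(Y=C, X ∈ {A, D, E}) = 0.08 + 0.09 + 0.03 = 0.20.
P(Y=C | X ∈ {A, D, E}) = 0.20/0.66 = 0.3030.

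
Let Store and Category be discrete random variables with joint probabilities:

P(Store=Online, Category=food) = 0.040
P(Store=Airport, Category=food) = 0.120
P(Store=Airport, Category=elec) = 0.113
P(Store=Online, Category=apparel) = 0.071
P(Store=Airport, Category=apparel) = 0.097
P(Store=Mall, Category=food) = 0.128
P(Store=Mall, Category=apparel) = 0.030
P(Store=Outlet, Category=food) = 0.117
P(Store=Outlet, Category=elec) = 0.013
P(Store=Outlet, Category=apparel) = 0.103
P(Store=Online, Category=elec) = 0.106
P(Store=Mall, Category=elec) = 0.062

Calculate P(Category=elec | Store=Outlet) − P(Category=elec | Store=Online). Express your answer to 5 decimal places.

P(Store=Outlet) = 0.117 + 0.103 + 0.013 = 0.233; P(Category=elec | Store=Outlet) = 0.013/0.233 = 0.055794.
P(Store=Online) = 0.040 + 0.071 + 0.106 = 0.217; P(Category=elec | Store=Online) = 0.106/0.217 = 0.488479.
Difference = -0.43269.

-0.43269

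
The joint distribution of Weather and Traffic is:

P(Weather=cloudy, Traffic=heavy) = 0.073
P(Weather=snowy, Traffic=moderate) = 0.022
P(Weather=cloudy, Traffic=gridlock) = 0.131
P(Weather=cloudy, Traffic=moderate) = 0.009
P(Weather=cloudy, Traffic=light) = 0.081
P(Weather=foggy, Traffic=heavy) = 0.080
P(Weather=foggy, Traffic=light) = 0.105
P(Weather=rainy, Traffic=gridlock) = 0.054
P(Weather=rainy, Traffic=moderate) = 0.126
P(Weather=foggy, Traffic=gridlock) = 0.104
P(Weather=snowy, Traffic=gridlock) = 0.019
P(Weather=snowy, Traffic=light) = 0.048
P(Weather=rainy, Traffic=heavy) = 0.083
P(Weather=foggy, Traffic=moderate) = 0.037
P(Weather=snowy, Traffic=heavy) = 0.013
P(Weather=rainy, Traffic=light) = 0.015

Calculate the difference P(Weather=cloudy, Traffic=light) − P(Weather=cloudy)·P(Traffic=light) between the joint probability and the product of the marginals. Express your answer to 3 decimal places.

P(Weather=cloudy) = 0.081 + 0.009 + 0.073 + 0.131 = 0.294.
P(Traffic=light) = 0.081 + 0.015 + 0.048 + 0.105 = 0.249.
P(Weather=cloudy, Traffic=light) − P(Weather=cloudy)P(Traffic=light) = 0.081 − 0.294×0.249 = 0.008.

0.008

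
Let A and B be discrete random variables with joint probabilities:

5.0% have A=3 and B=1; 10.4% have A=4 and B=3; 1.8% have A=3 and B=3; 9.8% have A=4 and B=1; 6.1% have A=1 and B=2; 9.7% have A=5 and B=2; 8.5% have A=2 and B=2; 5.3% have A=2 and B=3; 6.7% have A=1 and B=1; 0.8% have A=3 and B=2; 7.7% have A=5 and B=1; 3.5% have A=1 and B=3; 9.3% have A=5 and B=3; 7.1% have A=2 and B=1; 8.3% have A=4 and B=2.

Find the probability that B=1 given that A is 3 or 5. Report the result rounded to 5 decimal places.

0.37026

P(A=3) = 0.050 + 0.008 + 0.018 = 0.076.
P(A=5) = 0.077 + 0.097 + 0.093 = 0.267.
P(A ∈ {3, 5}) = 0.076 + 0.267 = 0.343; P(B=1, A ∈ {3, 5}) = 0.050 + 0.077 = 0.127.
P(B=1 | A ∈ {3, 5}) = 0.127/0.343 = 0.37026.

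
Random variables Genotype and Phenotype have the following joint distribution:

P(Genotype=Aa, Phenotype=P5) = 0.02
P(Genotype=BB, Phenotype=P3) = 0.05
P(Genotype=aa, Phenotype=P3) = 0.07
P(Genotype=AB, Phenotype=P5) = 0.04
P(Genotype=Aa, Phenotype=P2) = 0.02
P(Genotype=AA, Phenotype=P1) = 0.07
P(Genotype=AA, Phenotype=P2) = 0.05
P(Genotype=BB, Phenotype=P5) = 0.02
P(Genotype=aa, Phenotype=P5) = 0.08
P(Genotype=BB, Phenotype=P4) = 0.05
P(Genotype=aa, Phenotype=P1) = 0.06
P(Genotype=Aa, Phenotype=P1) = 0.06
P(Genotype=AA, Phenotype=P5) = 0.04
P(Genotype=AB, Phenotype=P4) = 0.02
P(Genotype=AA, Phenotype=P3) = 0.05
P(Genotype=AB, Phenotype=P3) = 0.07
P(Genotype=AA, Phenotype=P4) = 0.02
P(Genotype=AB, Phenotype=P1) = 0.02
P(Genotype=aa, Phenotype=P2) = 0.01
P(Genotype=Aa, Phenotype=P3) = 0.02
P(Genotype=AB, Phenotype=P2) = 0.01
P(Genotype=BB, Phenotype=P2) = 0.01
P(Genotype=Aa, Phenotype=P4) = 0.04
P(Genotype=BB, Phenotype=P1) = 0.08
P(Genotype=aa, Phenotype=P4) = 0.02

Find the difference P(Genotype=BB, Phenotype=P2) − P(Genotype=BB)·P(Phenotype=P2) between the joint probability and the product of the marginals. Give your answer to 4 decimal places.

-0.0110

P(Genotype=BB) = 0.08 + 0.01 + 0.05 + 0.05 + 0.02 = 0.21.
P(Phenotype=P2) = 0.05 + 0.02 + 0.01 + 0.01 + 0.01 = 0.10.
P(Genotype=BB, Phenotype=P2) − P(Genotype=BB)P(Phenotype=P2) = 0.01 − 0.21×0.10 = -0.0110.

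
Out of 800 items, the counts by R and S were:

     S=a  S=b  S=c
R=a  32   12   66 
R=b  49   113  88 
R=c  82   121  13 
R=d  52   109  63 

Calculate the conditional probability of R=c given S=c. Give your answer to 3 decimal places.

Total with S=c: 66 + 88 + 13 + 63 = 230.
P(R=c | S=c) = 13/230 = 0.057.

0.057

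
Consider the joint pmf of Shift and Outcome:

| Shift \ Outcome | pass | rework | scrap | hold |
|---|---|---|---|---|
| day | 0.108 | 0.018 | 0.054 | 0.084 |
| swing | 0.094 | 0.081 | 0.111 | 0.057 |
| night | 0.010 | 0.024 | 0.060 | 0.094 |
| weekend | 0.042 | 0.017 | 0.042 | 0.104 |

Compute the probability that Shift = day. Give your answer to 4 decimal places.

P(Shift=day) = 0.108 + 0.018 + 0.054 + 0.084 = 0.264.

0.2640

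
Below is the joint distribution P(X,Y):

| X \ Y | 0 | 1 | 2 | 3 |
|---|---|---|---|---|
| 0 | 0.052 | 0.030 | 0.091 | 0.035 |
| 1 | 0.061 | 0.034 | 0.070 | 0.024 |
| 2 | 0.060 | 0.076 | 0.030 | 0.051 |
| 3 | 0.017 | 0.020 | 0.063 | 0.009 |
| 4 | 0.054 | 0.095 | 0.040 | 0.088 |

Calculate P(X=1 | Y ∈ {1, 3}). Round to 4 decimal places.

0.1255

P(Y=1) = 0.030 + 0.034 + 0.076 + 0.020 + 0.095 = 0.255.
P(Y=3) = 0.035 + 0.024 + 0.051 + 0.009 + 0.088 = 0.207.
P(Y ∈ {1, 3}) = 0.255 + 0.207 = 0.462; P(X=1, Y ∈ {1, 3}) = 0.034 + 0.024 = 0.058.
P(X=1 | Y ∈ {1, 3}) = 0.058/0.462 = 0.1255.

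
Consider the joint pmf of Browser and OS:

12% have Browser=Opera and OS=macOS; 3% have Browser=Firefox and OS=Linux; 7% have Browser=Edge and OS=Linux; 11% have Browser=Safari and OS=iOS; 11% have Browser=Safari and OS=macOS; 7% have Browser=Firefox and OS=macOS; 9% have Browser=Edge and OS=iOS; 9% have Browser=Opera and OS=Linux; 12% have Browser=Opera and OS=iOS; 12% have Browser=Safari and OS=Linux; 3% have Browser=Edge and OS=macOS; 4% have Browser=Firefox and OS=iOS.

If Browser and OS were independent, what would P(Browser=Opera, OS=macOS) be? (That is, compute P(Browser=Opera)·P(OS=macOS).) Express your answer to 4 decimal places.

P(Browser=Opera) = 0.12 + 0.09 + 0.12 = 0.33.
P(OS=macOS) = 0.07 + 0.11 + 0.03 + 0.12 = 0.33.
Product: 0.33 × 0.33 = 0.1089.

0.1089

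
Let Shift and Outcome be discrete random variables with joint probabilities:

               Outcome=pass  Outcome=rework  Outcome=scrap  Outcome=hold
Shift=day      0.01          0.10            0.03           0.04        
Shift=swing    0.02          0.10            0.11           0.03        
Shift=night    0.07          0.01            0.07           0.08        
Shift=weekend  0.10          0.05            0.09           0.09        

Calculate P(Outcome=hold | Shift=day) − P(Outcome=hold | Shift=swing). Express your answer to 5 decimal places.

0.10684

P(Shift=day) = 0.01 + 0.10 + 0.03 + 0.04 = 0.18; P(Outcome=hold | Shift=day) = 0.04/0.18 = 0.222222.
P(Shift=swing) = 0.02 + 0.10 + 0.11 + 0.03 = 0.26; P(Outcome=hold | Shift=swing) = 0.03/0.26 = 0.115385.
Difference = 0.10684.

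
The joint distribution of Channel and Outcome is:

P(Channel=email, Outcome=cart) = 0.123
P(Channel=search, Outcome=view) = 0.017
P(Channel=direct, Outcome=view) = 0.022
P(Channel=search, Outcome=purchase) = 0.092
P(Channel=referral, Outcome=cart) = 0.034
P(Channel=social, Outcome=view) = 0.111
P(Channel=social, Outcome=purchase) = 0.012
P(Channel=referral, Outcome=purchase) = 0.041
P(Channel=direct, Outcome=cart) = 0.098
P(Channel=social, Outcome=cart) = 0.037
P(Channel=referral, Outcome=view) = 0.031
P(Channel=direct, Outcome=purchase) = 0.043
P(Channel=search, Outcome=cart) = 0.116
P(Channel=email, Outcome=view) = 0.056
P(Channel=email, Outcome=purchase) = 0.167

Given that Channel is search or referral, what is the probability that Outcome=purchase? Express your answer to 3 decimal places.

0.402

P(Channel=search) = 0.017 + 0.116 + 0.092 = 0.225.
P(Channel=referral) = 0.031 + 0.034 + 0.041 = 0.106.
P(Channel ∈ {search, referral}) = 0.225 + 0.106 = 0.331; P(Outcome=purchase, Channel ∈ {search, referral}) = 0.092 + 0.041 = 0.133.
P(Outcome=purchase | Channel ∈ {search, referral}) = 0.133/0.331 = 0.402.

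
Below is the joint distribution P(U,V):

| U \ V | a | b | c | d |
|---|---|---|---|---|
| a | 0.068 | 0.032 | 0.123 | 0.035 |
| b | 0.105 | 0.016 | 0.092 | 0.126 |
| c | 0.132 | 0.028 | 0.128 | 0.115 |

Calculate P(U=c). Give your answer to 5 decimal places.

P(U=c) = 0.132 + 0.028 + 0.128 + 0.115 = 0.403.

0.40300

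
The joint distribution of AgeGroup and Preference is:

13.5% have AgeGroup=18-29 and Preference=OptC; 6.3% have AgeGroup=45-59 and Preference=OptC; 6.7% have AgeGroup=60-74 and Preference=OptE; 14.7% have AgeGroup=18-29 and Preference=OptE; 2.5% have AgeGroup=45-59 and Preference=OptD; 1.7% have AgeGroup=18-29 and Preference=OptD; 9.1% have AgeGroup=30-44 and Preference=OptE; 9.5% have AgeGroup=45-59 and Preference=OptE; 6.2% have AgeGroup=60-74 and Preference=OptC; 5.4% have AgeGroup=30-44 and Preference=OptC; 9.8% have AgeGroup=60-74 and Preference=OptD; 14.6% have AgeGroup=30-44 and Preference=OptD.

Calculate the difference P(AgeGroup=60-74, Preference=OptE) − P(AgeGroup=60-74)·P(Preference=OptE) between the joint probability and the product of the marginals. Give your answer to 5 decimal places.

-0.02380

P(AgeGroup=60-74) = 0.062 + 0.098 + 0.067 = 0.227.
P(Preference=OptE) = 0.147 + 0.091 + 0.095 + 0.067 = 0.400.
P(AgeGroup=60-74, Preference=OptE) − P(AgeGroup=60-74)P(Preference=OptE) = 0.067 − 0.227×0.400 = -0.02380.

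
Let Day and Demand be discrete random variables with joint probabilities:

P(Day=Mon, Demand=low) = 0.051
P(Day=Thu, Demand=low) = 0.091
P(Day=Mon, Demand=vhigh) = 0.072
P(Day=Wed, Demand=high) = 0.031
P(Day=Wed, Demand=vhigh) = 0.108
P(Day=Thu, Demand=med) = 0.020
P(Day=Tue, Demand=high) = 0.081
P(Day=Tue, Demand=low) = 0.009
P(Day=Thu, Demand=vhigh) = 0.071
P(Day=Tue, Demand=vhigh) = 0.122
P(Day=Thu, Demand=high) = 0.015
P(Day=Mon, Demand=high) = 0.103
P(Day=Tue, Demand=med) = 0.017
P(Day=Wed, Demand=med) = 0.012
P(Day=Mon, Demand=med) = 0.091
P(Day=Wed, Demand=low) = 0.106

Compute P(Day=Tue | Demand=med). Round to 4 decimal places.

0.1214

P(Demand=med) = 0.091 + 0.017 + 0.012 + 0.020 = 0.140.
P(Day=Tue | Demand=med) = 0.017/0.140 = 0.1214.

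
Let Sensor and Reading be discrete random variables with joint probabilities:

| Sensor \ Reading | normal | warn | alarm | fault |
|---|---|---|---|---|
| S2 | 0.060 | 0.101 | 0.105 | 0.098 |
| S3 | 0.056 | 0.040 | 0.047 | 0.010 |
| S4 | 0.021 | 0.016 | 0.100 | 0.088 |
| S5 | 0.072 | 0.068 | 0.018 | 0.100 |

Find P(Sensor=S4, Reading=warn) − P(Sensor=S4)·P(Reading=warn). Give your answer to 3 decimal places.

-0.035

P(Sensor=S4) = 0.021 + 0.016 + 0.100 + 0.088 = 0.225.
P(Reading=warn) = 0.101 + 0.040 + 0.016 + 0.068 = 0.225.
P(Sensor=S4, Reading=warn) − P(Sensor=S4)P(Reading=warn) = 0.016 − 0.225×0.225 = -0.035.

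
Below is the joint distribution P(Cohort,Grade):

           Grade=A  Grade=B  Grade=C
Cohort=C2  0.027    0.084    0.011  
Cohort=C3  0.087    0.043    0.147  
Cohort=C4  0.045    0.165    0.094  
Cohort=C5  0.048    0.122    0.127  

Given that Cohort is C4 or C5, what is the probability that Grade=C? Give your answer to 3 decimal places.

0.368

P(Cohort=C4) = 0.045 + 0.165 + 0.094 = 0.304.
P(Cohort=C5) = 0.048 + 0.122 + 0.127 = 0.297.
P(Cohort ∈ {C4, C5}) = 0.304 + 0.297 = 0.601; P(Grade=C, Cohort ∈ {C4, C5}) = 0.094 + 0.127 = 0.221.
P(Grade=C | Cohort ∈ {C4, C5}) = 0.221/0.601 = 0.368.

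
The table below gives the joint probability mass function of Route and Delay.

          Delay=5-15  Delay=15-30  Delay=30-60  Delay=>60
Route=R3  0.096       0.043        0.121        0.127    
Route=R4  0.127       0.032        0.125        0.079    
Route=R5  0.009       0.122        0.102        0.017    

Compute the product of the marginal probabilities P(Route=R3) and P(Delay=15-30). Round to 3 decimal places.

P(Route=R3) = 0.096 + 0.043 + 0.121 + 0.127 = 0.387.
P(Delay=15-30) = 0.043 + 0.032 + 0.122 = 0.197.
Product: 0.387 × 0.197 = 0.076.

0.076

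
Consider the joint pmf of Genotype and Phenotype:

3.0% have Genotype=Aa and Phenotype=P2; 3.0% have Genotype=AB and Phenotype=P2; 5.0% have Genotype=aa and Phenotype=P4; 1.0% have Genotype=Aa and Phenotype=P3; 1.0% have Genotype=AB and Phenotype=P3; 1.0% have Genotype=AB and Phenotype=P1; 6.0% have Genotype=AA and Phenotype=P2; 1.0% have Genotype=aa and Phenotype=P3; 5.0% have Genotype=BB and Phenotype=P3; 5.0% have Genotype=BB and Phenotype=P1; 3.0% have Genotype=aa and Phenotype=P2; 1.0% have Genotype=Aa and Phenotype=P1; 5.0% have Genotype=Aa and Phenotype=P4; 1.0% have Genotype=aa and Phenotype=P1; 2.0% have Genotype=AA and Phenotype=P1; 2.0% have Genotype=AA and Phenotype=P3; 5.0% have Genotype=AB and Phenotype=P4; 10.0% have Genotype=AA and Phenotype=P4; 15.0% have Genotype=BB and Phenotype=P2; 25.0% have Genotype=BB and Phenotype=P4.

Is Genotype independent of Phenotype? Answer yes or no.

yes

Every cell satisfies P(Genotype,Phenotype) = P(Genotype)·P(Phenotype). For instance P(Genotype=AA) = 0.200, P(Phenotype=P1) = 0.100, and 0.200×0.100 = 0.020 matches the joint entry. So Genotype and Phenotype are independent.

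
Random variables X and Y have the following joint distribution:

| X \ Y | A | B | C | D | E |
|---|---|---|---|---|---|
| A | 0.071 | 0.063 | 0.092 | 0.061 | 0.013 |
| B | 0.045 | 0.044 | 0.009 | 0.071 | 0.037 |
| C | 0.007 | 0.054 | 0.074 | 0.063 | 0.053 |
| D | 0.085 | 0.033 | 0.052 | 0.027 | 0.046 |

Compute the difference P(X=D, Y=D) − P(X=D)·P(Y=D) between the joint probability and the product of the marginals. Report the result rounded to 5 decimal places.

P(X=D) = 0.085 + 0.033 + 0.052 + 0.027 + 0.046 = 0.243.
P(Y=D) = 0.061 + 0.071 + 0.063 + 0.027 = 0.222.
P(X=D, Y=D) − P(X=D)P(Y=D) = 0.027 − 0.243×0.222 = -0.02695.

-0.02695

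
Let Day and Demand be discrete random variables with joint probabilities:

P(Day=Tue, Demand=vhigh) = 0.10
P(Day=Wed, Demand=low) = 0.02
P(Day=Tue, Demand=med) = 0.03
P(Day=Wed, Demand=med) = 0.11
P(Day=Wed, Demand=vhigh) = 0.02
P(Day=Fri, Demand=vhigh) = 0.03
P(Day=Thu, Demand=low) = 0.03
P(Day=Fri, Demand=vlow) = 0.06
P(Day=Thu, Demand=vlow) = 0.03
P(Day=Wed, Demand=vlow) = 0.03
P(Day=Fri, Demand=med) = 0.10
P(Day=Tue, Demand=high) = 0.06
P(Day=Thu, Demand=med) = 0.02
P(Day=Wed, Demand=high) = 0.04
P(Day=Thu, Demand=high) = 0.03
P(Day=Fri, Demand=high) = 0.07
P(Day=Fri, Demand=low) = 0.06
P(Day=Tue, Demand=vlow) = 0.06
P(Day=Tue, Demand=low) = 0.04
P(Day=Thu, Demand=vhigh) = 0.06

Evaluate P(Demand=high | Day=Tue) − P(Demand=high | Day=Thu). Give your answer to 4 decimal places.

0.0304

P(Day=Tue) = 0.06 + 0.04 + 0.03 + 0.06 + 0.10 = 0.29; P(Demand=high | Day=Tue) = 0.06/0.29 = 0.20690.
P(Day=Thu) = 0.03 + 0.03 + 0.02 + 0.03 + 0.06 = 0.17; P(Demand=high | Day=Thu) = 0.03/0.17 = 0.17647.
Difference = 0.0304.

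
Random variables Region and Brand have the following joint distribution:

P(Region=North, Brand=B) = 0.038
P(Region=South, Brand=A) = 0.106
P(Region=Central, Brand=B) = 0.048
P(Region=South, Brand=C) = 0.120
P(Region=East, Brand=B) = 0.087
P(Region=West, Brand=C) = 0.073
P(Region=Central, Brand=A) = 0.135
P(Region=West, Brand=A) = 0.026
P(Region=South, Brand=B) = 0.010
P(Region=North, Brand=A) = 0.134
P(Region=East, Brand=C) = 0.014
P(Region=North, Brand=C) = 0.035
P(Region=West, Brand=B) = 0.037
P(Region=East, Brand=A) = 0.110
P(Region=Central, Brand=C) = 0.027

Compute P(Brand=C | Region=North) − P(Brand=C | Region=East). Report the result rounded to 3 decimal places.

P(Region=North) = 0.134 + 0.038 + 0.035 = 0.207; P(Brand=C | Region=North) = 0.035/0.207 = 0.1691.
P(Region=East) = 0.110 + 0.087 + 0.014 = 0.211; P(Brand=C | Region=East) = 0.014/0.211 = 0.0664.
Difference = 0.103.

0.103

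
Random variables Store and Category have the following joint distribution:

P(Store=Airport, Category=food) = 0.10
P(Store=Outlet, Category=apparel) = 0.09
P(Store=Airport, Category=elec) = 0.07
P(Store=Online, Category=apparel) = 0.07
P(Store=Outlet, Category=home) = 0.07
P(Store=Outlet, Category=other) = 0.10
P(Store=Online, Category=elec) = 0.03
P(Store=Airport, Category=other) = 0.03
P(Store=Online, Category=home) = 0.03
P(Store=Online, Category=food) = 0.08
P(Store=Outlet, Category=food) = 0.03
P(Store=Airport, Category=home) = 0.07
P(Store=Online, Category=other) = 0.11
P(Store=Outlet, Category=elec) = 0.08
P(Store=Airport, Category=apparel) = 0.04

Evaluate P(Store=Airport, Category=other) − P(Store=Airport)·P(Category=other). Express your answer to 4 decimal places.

P(Store=Airport) = 0.10 + 0.04 + 0.07 + 0.07 + 0.03 = 0.31.
P(Category=other) = 0.03 + 0.10 + 0.11 = 0.24.
P(Store=Airport, Category=other) − P(Store=Airport)P(Category=other) = 0.03 − 0.31×0.24 = -0.0444.

-0.0444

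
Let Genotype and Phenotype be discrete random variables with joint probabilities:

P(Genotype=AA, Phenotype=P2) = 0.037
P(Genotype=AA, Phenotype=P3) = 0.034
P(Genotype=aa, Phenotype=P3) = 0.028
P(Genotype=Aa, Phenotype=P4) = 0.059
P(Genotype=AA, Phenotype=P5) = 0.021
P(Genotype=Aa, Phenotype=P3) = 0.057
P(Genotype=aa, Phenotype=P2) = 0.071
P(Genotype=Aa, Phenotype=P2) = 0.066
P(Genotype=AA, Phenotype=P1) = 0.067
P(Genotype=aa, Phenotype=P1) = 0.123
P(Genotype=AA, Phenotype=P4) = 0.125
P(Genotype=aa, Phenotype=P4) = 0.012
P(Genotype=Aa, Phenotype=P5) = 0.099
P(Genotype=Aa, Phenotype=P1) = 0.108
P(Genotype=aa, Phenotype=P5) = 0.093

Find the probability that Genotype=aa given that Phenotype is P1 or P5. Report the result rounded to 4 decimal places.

0.4227

P(Phenotype=P1) = 0.067 + 0.108 + 0.123 = 0.298.
P(Phenotype=P5) = 0.021 + 0.099 + 0.093 = 0.213.
P(Phenotype ∈ {P1, P5}) = 0.298 + 0.213 = 0.511; P(Genotype=aa, Phenotype ∈ {P1, P5}) = 0.123 + 0.093 = 0.216.
P(Genotype=aa | Phenotype ∈ {P1, P5}) = 0.216/0.511 = 0.4227.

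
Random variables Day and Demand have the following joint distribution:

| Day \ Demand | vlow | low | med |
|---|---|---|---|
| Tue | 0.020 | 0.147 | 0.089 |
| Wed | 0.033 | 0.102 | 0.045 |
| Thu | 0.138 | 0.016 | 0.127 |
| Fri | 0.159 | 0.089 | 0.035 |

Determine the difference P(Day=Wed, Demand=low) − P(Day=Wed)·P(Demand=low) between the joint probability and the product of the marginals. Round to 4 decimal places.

0.0383

P(Day=Wed) = 0.033 + 0.102 + 0.045 = 0.180.
P(Demand=low) = 0.147 + 0.102 + 0.016 + 0.089 = 0.354.
P(Day=Wed, Demand=low) − P(Day=Wed)P(Demand=low) = 0.102 − 0.180×0.354 = 0.0383.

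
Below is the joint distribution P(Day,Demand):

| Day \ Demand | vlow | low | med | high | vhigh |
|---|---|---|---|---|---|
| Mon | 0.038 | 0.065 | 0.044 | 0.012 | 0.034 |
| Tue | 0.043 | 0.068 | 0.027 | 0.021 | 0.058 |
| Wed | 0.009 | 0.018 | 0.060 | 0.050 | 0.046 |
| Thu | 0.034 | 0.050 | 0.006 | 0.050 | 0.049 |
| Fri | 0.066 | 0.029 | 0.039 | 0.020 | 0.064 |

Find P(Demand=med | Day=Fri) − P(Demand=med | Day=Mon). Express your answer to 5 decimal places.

-0.04908

P(Day=Fri) = 0.066 + 0.029 + 0.039 + 0.020 + 0.064 = 0.218; P(Demand=med | Day=Fri) = 0.039/0.218 = 0.178899.
P(Day=Mon) = 0.038 + 0.065 + 0.044 + 0.012 + 0.034 = 0.193; P(Demand=med | Day=Mon) = 0.044/0.193 = 0.227979.
Difference = -0.04908.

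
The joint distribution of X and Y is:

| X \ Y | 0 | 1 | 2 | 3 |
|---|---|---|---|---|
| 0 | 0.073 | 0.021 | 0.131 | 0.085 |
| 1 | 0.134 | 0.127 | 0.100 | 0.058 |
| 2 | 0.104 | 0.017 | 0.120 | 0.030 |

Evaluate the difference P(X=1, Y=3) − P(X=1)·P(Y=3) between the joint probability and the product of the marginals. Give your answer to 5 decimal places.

P(X=1) = 0.134 + 0.127 + 0.100 + 0.058 = 0.419.
P(Y=3) = 0.085 + 0.058 + 0.030 = 0.173.
P(X=1, Y=3) − P(X=1)P(Y=3) = 0.058 − 0.419×0.173 = -0.01449.

-0.01449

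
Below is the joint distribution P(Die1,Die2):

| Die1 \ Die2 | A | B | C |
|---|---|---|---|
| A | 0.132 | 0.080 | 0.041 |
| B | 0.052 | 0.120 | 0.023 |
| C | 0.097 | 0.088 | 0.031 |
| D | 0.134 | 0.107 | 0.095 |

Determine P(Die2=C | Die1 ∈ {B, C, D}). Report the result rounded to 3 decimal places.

P(Die1=B) = 0.052 + 0.120 + 0.023 = 0.195.
P(Die1=C) = 0.097 + 0.088 + 0.031 = 0.216.
P(Die1=D) = 0.134 + 0.107 + 0.095 = 0.336.
P(Die1 ∈ {B, C, D}) = 0.195 + 0.216 + 0.336 = 0.747; P(Die2=C, Die1 ∈ {B, C, D}) = 0.023 + 0.031 + 0.095 = 0.149.
P(Die2=C | Die1 ∈ {B, C, D}) = 0.149/0.747 = 0.199.

0.199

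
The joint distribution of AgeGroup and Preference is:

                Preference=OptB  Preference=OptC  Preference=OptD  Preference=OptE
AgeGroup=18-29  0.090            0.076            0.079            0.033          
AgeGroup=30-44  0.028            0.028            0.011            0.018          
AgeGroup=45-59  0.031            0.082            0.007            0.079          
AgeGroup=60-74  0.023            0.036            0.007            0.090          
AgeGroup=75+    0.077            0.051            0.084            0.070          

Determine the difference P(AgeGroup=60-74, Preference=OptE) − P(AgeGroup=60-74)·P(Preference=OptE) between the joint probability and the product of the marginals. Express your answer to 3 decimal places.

0.045

P(AgeGroup=60-74) = 0.023 + 0.036 + 0.007 + 0.090 = 0.156.
P(Preference=OptE) = 0.033 + 0.018 + 0.079 + 0.090 + 0.070 = 0.290.
P(AgeGroup=60-74, Preference=OptE) − P(AgeGroup=60-74)P(Preference=OptE) = 0.090 − 0.156×0.290 = 0.045.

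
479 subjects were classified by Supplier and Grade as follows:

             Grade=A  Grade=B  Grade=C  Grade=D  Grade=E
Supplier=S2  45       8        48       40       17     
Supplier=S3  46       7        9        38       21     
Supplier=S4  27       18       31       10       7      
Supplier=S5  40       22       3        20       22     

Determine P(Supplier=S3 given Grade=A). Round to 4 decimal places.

0.2911

Total with Grade=A: 45 + 46 + 27 + 40 = 158.
P(Supplier=S3 | Grade=A) = 46/158 = 0.2911.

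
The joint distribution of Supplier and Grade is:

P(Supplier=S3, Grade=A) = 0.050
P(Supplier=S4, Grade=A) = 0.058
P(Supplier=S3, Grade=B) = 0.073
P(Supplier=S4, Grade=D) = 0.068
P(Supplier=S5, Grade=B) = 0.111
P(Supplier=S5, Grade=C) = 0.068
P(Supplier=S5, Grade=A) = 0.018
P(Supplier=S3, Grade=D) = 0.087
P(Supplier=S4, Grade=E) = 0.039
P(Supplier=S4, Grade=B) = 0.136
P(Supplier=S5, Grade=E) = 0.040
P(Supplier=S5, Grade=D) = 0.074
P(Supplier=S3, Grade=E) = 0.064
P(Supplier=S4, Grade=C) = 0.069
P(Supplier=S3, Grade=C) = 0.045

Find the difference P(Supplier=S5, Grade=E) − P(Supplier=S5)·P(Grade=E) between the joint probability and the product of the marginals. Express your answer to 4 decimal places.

-0.0045

P(Supplier=S5) = 0.018 + 0.111 + 0.068 + 0.074 + 0.040 = 0.311.
P(Grade=E) = 0.064 + 0.039 + 0.040 = 0.143.
P(Supplier=S5, Grade=E) − P(Supplier=S5)P(Grade=E) = 0.040 − 0.311×0.143 = -0.0045.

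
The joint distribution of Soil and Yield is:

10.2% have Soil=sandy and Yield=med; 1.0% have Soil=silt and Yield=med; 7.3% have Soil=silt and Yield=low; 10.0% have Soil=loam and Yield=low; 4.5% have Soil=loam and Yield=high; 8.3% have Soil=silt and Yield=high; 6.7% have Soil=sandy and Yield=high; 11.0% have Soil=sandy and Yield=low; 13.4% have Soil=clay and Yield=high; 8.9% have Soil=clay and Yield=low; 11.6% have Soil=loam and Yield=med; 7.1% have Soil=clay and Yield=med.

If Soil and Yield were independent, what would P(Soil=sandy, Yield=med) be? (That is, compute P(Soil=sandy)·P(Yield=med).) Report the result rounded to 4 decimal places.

0.0834

P(Soil=sandy) = 0.110 + 0.102 + 0.067 = 0.279.
P(Yield=med) = 0.102 + 0.116 + 0.071 + 0.010 = 0.299.
Product: 0.279 × 0.299 = 0.0834.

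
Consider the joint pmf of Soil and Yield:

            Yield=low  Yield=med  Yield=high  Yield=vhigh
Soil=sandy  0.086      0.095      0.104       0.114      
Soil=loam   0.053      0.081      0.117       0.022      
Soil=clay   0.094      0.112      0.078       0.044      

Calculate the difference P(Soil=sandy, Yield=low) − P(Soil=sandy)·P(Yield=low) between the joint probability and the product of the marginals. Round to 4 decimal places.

-0.0070

P(Soil=sandy) = 0.086 + 0.095 + 0.104 + 0.114 = 0.399.
P(Yield=low) = 0.086 + 0.053 + 0.094 = 0.233.
P(Soil=sandy, Yield=low) − P(Soil=sandy)P(Yield=low) = 0.086 − 0.399×0.233 = -0.0070.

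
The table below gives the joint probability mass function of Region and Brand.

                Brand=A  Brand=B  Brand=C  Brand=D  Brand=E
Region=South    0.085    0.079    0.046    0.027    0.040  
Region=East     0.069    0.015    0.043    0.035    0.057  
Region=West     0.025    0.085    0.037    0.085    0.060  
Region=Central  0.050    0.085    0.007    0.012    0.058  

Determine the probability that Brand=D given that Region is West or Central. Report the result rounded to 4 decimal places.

0.1925

P(Region=West) = 0.025 + 0.085 + 0.037 + 0.085 + 0.060 = 0.292.
P(Region=Central) = 0.050 + 0.085 + 0.007 + 0.012 + 0.058 = 0.212.
P(Region ∈ {West, Central}) = 0.292 + 0.212 = 0.504; P(Brand=D, Region ∈ {West, Central}) = 0.085 + 0.012 = 0.097.
P(Brand=D | Region ∈ {West, Central}) = 0.097/0.504 = 0.1925.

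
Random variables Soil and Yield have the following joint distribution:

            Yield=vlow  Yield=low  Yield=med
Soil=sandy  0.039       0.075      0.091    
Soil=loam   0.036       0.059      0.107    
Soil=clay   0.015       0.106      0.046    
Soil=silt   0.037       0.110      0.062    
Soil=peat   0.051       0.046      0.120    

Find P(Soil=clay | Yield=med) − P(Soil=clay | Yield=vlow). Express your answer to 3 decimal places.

P(Yield=med) = 0.091 + 0.107 + 0.046 + 0.062 + 0.120 = 0.426; P(Soil=clay | Yield=med) = 0.046/0.426 = 0.1080.
P(Yield=vlow) = 0.039 + 0.036 + 0.015 + 0.037 + 0.051 = 0.178; P(Soil=clay | Yield=vlow) = 0.015/0.178 = 0.0843.
Difference = 0.024.

0.024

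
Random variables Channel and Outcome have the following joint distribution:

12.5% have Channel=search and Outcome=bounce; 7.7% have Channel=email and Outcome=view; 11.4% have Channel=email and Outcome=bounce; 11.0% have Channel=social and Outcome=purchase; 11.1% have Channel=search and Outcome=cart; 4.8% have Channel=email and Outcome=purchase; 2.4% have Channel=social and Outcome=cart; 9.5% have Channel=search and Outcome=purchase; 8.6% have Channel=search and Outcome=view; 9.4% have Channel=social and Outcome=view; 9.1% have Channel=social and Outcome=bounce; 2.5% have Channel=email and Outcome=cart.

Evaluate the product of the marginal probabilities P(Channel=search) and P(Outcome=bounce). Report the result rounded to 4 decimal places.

P(Channel=search) = 0.125 + 0.086 + 0.111 + 0.095 = 0.417.
P(Outcome=bounce) = 0.114 + 0.125 + 0.091 = 0.330.
Product: 0.417 × 0.330 = 0.1376.

0.1376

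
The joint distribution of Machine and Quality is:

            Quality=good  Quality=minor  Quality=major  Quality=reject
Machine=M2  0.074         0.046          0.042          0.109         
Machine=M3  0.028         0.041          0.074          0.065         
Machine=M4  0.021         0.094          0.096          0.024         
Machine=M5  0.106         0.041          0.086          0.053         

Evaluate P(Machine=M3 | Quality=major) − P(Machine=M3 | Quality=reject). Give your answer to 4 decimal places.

-0.0106

P(Quality=major) = 0.042 + 0.074 + 0.096 + 0.086 = 0.298; P(Machine=M3 | Quality=major) = 0.074/0.298 = 0.24832.
P(Quality=reject) = 0.109 + 0.065 + 0.024 + 0.053 = 0.251; P(Machine=M3 | Quality=reject) = 0.065/0.251 = 0.25896.
Difference = -0.0106.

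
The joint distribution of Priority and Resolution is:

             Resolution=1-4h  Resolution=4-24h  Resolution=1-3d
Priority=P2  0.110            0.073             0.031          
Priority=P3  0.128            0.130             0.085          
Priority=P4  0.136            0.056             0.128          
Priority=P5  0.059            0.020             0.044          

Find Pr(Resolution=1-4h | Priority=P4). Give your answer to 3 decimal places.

0.425

P(Priority=P4) = 0.136 + 0.056 + 0.128 = 0.320.
P(Resolution=1-4h | Priority=P4) = 0.136/0.320 = 0.425.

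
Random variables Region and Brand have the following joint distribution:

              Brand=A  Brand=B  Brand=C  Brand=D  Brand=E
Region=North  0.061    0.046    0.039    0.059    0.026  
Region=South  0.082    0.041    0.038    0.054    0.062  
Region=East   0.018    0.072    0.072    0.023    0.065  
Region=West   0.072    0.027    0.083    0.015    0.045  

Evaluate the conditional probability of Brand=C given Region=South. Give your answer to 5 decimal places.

0.13718

P(Region=South) = 0.082 + 0.041 + 0.038 + 0.054 + 0.062 = 0.277.
P(Brand=C | Region=South) = 0.038/0.277 = 0.13718.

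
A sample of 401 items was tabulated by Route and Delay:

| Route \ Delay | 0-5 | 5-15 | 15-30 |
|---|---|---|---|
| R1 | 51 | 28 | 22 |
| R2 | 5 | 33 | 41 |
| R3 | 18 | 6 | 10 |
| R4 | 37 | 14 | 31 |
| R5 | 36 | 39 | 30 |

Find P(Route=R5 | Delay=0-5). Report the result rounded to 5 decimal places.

0.24490

Total with Delay=0-5: 51 + 5 + 18 + 37 + 36 = 147.
P(Route=R5 | Delay=0-5) = 36/147 = 0.24490.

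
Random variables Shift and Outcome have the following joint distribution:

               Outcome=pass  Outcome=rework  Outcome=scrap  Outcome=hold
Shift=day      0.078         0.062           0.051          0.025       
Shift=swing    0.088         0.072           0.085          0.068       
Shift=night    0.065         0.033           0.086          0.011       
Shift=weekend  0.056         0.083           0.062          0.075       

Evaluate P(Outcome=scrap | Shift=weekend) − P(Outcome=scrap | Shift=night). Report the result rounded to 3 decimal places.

-0.216

P(Shift=weekend) = 0.056 + 0.083 + 0.062 + 0.075 = 0.276; P(Outcome=scrap | Shift=weekend) = 0.062/0.276 = 0.2246.
P(Shift=night) = 0.065 + 0.033 + 0.086 + 0.011 = 0.195; P(Outcome=scrap | Shift=night) = 0.086/0.195 = 0.4410.
Difference = -0.216.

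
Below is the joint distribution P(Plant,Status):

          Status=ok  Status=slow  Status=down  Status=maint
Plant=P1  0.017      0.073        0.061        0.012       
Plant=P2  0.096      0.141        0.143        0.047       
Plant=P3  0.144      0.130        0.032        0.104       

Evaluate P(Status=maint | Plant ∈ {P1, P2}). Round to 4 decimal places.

0.1000

P(Plant=P1) = 0.017 + 0.073 + 0.061 + 0.012 = 0.163.
P(Plant=P2) = 0.096 + 0.141 + 0.143 + 0.047 = 0.427.
P(Plant ∈ {P1, P2}) = 0.163 + 0.427 = 0.590; P(Status=maint, Plant ∈ {P1, P2}) = 0.012 + 0.047 = 0.059.
P(Status=maint | Plant ∈ {P1, P2}) = 0.059/0.590 = 0.1000.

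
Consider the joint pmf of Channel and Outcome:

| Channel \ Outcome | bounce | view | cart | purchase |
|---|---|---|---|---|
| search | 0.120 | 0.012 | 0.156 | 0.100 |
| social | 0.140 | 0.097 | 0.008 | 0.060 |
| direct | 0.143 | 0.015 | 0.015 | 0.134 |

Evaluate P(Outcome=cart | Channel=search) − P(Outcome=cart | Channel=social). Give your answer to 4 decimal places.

P(Channel=search) = 0.120 + 0.012 + 0.156 + 0.100 = 0.388; P(Outcome=cart | Channel=search) = 0.156/0.388 = 0.40206.
P(Channel=social) = 0.140 + 0.097 + 0.008 + 0.060 = 0.305; P(Outcome=cart | Channel=social) = 0.008/0.305 = 0.02623.
Difference = 0.3758.

0.3758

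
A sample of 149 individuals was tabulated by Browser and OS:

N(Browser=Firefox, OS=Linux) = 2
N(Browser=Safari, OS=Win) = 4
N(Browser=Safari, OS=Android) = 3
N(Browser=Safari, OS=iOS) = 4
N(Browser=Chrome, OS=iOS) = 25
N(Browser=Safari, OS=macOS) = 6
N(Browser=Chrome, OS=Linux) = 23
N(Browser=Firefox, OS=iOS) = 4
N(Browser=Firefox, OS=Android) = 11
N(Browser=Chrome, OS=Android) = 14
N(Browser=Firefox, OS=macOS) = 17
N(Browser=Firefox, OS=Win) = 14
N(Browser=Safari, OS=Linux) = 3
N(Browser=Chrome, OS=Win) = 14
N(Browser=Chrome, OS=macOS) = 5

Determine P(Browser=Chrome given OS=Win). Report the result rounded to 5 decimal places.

Total with OS=Win: 14 + 14 + 4 = 32.
P(Browser=Chrome | OS=Win) = 14/32 = 0.43750.

0.43750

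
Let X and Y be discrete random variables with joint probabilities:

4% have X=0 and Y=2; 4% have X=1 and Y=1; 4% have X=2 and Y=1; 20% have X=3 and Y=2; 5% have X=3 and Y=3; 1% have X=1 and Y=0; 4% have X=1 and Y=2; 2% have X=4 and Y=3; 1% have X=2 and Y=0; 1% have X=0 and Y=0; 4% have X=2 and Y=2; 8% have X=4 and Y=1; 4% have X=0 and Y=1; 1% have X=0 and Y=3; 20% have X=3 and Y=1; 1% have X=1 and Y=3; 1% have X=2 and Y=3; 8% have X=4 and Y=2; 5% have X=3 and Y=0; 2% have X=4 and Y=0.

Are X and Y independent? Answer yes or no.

yes

Every cell satisfies P(X,Y) = P(X)·P(Y). For instance P(X=1) = 0.10, P(Y=1) = 0.40, and 0.10×0.40 = 0.04 matches the joint entry. So X and Y are independent.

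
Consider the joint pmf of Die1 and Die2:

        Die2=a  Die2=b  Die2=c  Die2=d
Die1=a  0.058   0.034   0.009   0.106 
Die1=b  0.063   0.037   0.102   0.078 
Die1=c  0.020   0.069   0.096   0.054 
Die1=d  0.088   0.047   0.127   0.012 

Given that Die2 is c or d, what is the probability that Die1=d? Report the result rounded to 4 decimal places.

0.2380

P(Die2=c) = 0.009 + 0.102 + 0.096 + 0.127 = 0.334.
P(Die2=d) = 0.106 + 0.078 + 0.054 + 0.012 = 0.250.
P(Die2 ∈ {c, d}) = 0.334 + 0.250 = 0.584; P(Die1=d, Die2 ∈ {c, d}) = 0.127 + 0.012 = 0.139.
P(Die1=d | Die2 ∈ {c, d}) = 0.139/0.584 = 0.2380.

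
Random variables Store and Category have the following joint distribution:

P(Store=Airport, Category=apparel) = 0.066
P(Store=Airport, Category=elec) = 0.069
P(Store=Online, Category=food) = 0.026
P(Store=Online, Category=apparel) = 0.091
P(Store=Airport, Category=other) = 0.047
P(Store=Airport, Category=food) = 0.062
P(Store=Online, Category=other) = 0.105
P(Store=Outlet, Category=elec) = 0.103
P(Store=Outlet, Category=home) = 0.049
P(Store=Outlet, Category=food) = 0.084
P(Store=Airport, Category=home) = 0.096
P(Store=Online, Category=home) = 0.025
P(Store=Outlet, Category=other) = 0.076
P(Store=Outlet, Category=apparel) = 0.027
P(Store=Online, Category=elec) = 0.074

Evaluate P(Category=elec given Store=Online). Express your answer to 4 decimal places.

0.2305

P(Store=Online) = 0.026 + 0.091 + 0.074 + 0.025 + 0.105 = 0.321.
P(Category=elec | Store=Online) = 0.074/0.321 = 0.2305.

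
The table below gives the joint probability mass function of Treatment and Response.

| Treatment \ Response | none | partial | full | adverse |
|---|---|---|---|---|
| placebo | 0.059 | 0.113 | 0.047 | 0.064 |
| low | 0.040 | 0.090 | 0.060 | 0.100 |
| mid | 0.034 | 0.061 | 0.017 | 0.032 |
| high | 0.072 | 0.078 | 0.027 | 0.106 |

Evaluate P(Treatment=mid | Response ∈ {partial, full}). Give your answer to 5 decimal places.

P(Response=partial) = 0.113 + 0.090 + 0.061 + 0.078 = 0.342.
P(Response=full) = 0.047 + 0.060 + 0.017 + 0.027 = 0.151.
P(Response ∈ {partial, full}) = 0.342 + 0.151 = 0.493; P(Treatment=mid, Response ∈ {partial, full}) = 0.061 + 0.017 = 0.078.
P(Treatment=mid | Response ∈ {partial, full}) = 0.078/0.493 = 0.15822.

0.15822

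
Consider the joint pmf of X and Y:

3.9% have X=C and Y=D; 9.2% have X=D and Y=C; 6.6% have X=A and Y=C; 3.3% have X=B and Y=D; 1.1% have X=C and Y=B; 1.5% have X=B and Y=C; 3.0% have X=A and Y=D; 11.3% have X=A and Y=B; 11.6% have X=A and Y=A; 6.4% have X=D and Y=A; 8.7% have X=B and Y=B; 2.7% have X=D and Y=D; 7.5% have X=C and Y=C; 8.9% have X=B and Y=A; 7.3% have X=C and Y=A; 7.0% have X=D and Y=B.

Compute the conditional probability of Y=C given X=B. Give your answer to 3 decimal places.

0.067

P(X=B) = 0.089 + 0.087 + 0.015 + 0.033 = 0.224.
P(Y=C | X=B) = 0.015/0.224 = 0.067.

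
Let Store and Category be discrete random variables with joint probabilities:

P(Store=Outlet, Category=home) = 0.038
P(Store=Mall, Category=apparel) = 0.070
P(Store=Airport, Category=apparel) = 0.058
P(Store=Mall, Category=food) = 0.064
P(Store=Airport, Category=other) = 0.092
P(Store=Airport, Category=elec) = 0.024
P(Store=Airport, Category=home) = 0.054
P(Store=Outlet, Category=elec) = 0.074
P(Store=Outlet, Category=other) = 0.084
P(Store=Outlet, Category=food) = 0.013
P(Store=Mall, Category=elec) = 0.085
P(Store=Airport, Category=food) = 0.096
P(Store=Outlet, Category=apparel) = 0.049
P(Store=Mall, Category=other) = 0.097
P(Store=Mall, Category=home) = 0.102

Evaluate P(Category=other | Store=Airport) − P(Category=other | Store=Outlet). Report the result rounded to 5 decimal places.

P(Store=Airport) = 0.096 + 0.058 + 0.024 + 0.054 + 0.092 = 0.324; P(Category=other | Store=Airport) = 0.092/0.324 = 0.283951.
P(Store=Outlet) = 0.013 + 0.049 + 0.074 + 0.038 + 0.084 = 0.258; P(Category=other | Store=Outlet) = 0.084/0.258 = 0.325581.
Difference = -0.04163.

-0.04163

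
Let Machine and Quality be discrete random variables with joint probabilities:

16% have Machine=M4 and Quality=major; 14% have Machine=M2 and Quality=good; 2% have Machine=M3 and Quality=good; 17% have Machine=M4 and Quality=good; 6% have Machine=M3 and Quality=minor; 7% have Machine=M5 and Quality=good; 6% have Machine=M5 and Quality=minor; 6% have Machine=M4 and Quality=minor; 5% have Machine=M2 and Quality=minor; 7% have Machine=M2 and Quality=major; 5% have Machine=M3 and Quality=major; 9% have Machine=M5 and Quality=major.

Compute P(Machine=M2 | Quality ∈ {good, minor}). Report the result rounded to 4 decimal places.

P(Quality=good) = 0.14 + 0.02 + 0.17 + 0.07 = 0.40.
P(Quality=minor) = 0.05 + 0.06 + 0.06 + 0.06 = 0.23.
P(Quality ∈ {good, minor}) = 0.40 + 0.23 = 0.63; P(Machine=M2, Quality ∈ {good, minor}) = 0.14 + 0.05 = 0.19.
P(Machine=M2 | Quality ∈ {good, minor}) = 0.19/0.63 = 0.3016.

0.3016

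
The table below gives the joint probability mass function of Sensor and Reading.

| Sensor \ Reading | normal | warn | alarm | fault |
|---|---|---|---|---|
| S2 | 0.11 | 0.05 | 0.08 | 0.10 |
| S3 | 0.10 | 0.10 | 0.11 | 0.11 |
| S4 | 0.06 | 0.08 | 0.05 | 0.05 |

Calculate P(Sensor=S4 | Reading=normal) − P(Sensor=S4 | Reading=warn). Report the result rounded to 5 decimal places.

P(Reading=normal) = 0.11 + 0.10 + 0.06 = 0.27; P(Sensor=S4 | Reading=normal) = 0.06/0.27 = 0.222222.
P(Reading=warn) = 0.05 + 0.10 + 0.08 = 0.23; P(Sensor=S4 | Reading=warn) = 0.08/0.23 = 0.347826.
Difference = -0.12560.

-0.12560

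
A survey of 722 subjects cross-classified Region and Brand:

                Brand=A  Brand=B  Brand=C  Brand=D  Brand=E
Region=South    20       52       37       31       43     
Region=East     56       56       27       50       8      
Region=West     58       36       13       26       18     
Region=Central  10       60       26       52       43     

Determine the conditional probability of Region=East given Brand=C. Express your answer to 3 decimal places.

Total with Brand=C: 37 + 27 + 13 + 26 = 103.
P(Region=East | Brand=C) = 27/103 = 0.262.

0.262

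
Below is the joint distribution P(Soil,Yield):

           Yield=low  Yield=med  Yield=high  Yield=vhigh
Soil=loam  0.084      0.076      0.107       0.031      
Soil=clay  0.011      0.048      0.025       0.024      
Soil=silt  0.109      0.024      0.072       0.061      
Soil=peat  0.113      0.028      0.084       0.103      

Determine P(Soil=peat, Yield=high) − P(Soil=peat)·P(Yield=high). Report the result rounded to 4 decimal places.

P(Soil=peat) = 0.113 + 0.028 + 0.084 + 0.103 = 0.328.
P(Yield=high) = 0.107 + 0.025 + 0.072 + 0.084 = 0.288.
P(Soil=peat, Yield=high) − P(Soil=peat)P(Yield=high) = 0.084 − 0.328×0.288 = -0.0105.

-0.0105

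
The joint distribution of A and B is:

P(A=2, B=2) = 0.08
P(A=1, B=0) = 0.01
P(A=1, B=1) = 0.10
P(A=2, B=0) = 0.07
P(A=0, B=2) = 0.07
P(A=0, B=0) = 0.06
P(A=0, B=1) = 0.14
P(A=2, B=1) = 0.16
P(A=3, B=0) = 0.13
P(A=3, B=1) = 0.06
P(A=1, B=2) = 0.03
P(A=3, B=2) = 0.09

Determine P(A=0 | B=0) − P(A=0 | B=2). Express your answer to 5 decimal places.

P(B=0) = 0.06 + 0.01 + 0.07 + 0.13 = 0.27; P(A=0 | B=0) = 0.06/0.27 = 0.222222.
P(B=2) = 0.07 + 0.03 + 0.08 + 0.09 = 0.27; P(A=0 | B=2) = 0.07/0.27 = 0.259259.
Difference = -0.03704.

-0.03704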